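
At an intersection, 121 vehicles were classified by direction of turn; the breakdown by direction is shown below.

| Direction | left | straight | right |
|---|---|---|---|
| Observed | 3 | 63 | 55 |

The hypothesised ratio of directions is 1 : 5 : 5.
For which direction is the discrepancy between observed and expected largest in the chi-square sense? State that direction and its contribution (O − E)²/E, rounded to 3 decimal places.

Ratio total = 11. Expected counts: 121×1/11 = 11, 121×5/11 = 55, 121×5/11 = 55.
left: (3 − 11)²/11 = 64/11 = 5.8182
straight: (63 − 55)²/55 = 64/55 = 1.1636
right: (55 − 55)²/55 = 0/55 = 0.0000
The largest term is for left: 5.818.

left, 5.818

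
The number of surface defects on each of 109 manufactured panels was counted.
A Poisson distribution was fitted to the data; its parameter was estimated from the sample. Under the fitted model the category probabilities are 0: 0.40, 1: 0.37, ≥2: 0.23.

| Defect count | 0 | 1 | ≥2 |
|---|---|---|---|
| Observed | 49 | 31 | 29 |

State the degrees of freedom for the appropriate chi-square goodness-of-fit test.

1

There are k = 3 categories and 1 parameter estimated from the data, so df = 3 − 1 − 1 = 1.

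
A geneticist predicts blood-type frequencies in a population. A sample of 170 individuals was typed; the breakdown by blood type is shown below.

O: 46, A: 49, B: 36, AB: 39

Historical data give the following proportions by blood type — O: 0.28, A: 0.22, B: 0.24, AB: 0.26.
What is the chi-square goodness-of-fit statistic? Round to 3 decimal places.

4.828

Expected counts E_i = n·p_i: 170×0.28 = 47.6, 170×0.22 = 37.4, 170×0.24 = 40.8, 170×0.26 = 44.2.
χ² = (46−47.6)²/47.6 + (49−37.4)²/37.4 + (36−40.8)²/40.8 + (39−44.2)²/44.2
   = 0.0538 + 3.5979 + 0.5647 + 0.6118
Sum = 4.828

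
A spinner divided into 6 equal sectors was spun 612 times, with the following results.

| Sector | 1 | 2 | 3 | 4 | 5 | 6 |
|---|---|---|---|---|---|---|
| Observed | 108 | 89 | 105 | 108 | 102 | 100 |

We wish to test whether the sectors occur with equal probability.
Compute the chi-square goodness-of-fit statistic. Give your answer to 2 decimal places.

2.49

Under H₀ each category has probability 1/6, so each expected count is 612/6 = 102.
χ² = (108−102)²/102 + (89−102)²/102 + (105−102)²/102 + (108−102)²/102 + (102−102)²/102 + (100−102)²/102
   = 0.353 + 1.657 + 0.088 + 0.353 + 0.000 + 0.039
Sum = 2.49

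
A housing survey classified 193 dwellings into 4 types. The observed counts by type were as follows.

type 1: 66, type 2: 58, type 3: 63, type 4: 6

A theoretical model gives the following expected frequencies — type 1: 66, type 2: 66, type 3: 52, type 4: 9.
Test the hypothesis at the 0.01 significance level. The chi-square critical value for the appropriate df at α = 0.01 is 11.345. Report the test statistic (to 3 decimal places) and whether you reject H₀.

4.297; do not reject

type 1: (66 − 66)²/66 = 0/66 = 0.0000
type 2: (58 − 66)²/66 = 64/66 = 0.9697
type 3: (63 − 52)²/52 = 121/52 = 2.3269
type 4: (6 − 9)²/9 = 9/9 = 1.0000
Sum = 4.297
df = 3. Since 4.297 < 11.345, we do not reject H₀.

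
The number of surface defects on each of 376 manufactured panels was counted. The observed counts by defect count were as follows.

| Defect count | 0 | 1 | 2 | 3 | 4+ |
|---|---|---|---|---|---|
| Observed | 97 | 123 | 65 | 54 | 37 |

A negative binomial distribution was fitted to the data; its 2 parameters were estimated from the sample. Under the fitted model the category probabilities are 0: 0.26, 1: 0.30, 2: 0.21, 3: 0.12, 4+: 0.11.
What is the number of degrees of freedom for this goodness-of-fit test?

2

There are k = 5 categories and 2 parameters estimated from the data, so df = 5 − 1 − 2 = 2.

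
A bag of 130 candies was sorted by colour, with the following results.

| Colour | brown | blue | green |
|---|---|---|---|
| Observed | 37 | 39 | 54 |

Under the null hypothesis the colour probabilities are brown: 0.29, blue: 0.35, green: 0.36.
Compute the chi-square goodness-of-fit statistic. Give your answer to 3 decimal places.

Expected counts E_i = n·p_i: 130×0.29 = 37.7, 130×0.35 = 45.5, 130×0.36 = 46.8.
cat         O        E   (O−E)²/E
brown      37     37.7     0.0130
blue       39     45.5     0.9286
green      54     46.8     1.1077
Sum = 2.049

2.049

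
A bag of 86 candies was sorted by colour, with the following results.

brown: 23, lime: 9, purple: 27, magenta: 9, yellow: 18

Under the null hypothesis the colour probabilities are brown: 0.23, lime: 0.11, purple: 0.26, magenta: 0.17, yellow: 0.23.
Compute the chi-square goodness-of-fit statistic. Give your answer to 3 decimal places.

Expected counts E_i = n·p_i: 86×0.23 = 19.78, 86×0.11 = 9.46, 86×0.26 = 22.36, 86×0.17 = 14.62, 86×0.23 = 19.78.
brown: (23 − 19.78)²/19.78 = 10.3684/19.78 = 0.5242
lime: (9 − 9.46)²/9.46 = 0.2116/9.46 = 0.0224
purple: (27 − 22.36)²/22.36 = 21.5296/22.36 = 0.9629
magenta: (9 − 14.62)²/14.62 = 31.5844/14.62 = 2.1604
yellow: (18 − 19.78)²/19.78 = 3.1684/19.78 = 0.1602
Sum = 3.830

3.830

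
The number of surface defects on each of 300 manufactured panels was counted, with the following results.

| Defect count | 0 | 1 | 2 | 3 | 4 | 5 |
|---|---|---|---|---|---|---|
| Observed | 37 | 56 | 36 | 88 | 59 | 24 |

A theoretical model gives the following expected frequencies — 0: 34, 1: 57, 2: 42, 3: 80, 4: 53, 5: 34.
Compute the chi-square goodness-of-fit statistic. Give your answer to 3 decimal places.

0: (37 − 34)²/34 = 9/34 = 0.2647
1: (56 − 57)²/57 = 1/57 = 0.0175
2: (36 − 42)²/42 = 36/42 = 0.8571
3: (88 − 80)²/80 = 64/80 = 0.8000
4: (59 − 53)²/53 = 36/53 = 0.6792
5: (24 − 34)²/34 = 100/34 = 2.9412
Sum = 5.560

5.560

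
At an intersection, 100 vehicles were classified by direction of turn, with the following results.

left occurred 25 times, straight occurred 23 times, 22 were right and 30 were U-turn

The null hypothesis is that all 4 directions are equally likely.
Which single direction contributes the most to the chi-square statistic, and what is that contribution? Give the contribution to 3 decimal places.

Under H₀ each category has probability 1/4, so each expected count is 100/4 = 25.
left: (25 − 25)²/25 = 0/25 = 0.0000
straight: (23 − 25)²/25 = 4/25 = 0.1600
right: (22 − 25)²/25 = 9/25 = 0.3600
U-turn: (30 − 25)²/25 = 25/25 = 1.0000
The largest term is for U-turn: 1.000.

U-turn, 1.000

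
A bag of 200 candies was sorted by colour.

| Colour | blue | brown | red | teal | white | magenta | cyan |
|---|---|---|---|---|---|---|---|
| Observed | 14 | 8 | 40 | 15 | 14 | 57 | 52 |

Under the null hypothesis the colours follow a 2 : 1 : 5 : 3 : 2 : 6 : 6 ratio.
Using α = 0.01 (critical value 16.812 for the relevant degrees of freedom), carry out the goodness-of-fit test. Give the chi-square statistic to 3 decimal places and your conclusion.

Ratio total = 25. Expected counts: 200×2/25 = 16, 200×1/25 = 8, 200×5/25 = 40, 200×3/25 = 24, 200×2/25 = 16, 200×6/25 = 48, 200×6/25 = 48.
blue: (14 − 16)²/16 = 4/16 = 0.2500
brown: (8 − 8)²/8 = 0/8 = 0.0000
red: (40 − 40)²/40 = 0/40 = 0.0000
teal: (15 − 24)²/24 = 81/24 = 3.3750
white: (14 − 16)²/16 = 4/16 = 0.2500
magenta: (57 − 48)²/48 = 81/48 = 1.6875
cyan: (52 − 48)²/48 = 16/48 = 0.3333
Sum = 5.896
df = 6. Since 5.896 < 16.812, we do not reject H₀.

5.896; do not reject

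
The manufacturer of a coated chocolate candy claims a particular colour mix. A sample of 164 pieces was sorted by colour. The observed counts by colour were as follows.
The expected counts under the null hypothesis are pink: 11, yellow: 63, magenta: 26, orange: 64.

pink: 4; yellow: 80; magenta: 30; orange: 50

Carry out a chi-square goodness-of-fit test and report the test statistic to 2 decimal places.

χ² = (4−11)²/11 + (80−63)²/63 + (30−26)²/26 + (50−64)²/64
   = 4.455 + 4.587 + 0.615 + 3.063
Sum = 12.72

12.72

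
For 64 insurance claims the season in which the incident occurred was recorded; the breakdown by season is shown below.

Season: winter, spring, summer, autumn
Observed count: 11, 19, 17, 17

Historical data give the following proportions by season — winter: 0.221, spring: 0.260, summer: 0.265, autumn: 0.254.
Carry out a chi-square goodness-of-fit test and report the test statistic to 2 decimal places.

1.07

Expected counts E_i = n·p_i: 64×0.221 = 14.144, 64×0.260 = 16.64, 64×0.265 = 16.96, 64×0.254 = 16.256.
winter: (11 − 14.144)²/14.144 = 9.884736/14.144 = 0.699
spring: (19 − 16.64)²/16.64 = 5.5696/16.64 = 0.335
summer: (17 − 16.96)²/16.96 = 0.0016/16.96 = 0.000
autumn: (17 − 16.256)²/16.256 = 0.553536/16.256 = 0.034
Sum = 1.07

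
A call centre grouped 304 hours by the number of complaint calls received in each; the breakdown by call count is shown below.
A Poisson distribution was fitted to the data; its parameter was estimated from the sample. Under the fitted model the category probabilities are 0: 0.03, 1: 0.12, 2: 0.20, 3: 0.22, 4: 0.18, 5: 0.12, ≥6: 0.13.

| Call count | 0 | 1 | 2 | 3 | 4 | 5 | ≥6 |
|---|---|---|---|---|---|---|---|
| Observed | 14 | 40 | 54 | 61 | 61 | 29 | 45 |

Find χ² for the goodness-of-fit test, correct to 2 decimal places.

Expected counts E_i = n·p_i: 304×0.03 = 9.12, 304×0.12 = 36.48, 304×0.20 = 60.8, 304×0.22 = 66.88, 304×0.18 = 54.72, 304×0.12 = 36.48, 304×0.13 = 39.52.
0: (14 − 9.12)²/9.12 = 23.8144/9.12 = 2.611
1: (40 − 36.48)²/36.48 = 12.3904/36.48 = 0.340
2: (54 − 60.8)²/60.8 = 46.24/60.8 = 0.761
3: (61 − 66.88)²/66.88 = 34.5744/66.88 = 0.517
4: (61 − 54.72)²/54.72 = 39.4384/54.72 = 0.721
5: (29 − 36.48)²/36.48 = 55.9504/36.48 = 1.534
≥6: (45 − 39.52)²/39.52 = 30.0304/39.52 = 0.760
Sum = 7.24

7.24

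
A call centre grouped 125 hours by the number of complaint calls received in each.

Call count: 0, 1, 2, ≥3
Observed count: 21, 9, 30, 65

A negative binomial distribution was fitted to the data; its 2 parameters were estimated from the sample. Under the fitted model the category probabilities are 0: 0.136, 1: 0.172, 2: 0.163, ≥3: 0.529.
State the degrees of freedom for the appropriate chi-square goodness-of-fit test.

1

There are k = 4 categories and 2 parameters estimated from the data, so df = 4 − 1 − 2 = 1.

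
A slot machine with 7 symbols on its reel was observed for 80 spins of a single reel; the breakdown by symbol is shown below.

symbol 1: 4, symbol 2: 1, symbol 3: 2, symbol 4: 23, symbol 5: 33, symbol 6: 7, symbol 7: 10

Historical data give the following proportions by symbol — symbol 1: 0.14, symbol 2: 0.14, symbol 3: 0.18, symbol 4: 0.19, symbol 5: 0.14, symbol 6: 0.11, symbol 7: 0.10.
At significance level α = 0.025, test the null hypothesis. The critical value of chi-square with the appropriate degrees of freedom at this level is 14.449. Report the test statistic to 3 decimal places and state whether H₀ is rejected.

71.899; reject

Expected counts E_i = n·p_i: 80×0.14 = 11.2, 80×0.14 = 11.2, 80×0.18 = 14.4, 80×0.19 = 15.2, 80×0.14 = 11.2, 80×0.11 = 8.8, 80×0.10 = 8.
symbol 1: (4 − 11.2)²/11.2 = 51.84/11.2 = 4.6286
symbol 2: (1 − 11.2)²/11.2 = 104.04/11.2 = 9.2893
symbol 3: (2 − 14.4)²/14.4 = 153.76/14.4 = 10.6778
symbol 4: (23 − 15.2)²/15.2 = 60.84/15.2 = 4.0026
symbol 5: (33 − 11.2)²/11.2 = 475.24/11.2 = 42.4321
symbol 6: (7 − 8.8)²/8.8 = 3.24/8.8 = 0.3682
symbol 7: (10 − 8)²/8 = 4/8 = 0.5000
Sum = 71.899
df = 6. Since 71.899 > 14.449, we reject H₀.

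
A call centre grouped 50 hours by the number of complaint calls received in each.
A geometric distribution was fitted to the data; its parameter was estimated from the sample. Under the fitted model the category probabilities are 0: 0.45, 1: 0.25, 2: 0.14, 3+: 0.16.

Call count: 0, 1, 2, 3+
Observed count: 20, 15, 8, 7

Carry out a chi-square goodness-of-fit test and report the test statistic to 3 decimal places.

Expected counts E_i = n·p_i: 50×0.45 = 22.5, 50×0.25 = 12.5, 50×0.14 = 7, 50×0.16 = 8.
cat         O        E   (O−E)²/E
0          20     22.5     0.2778
1          15     12.5     0.5000
2           8        7     0.1429
3+          7        8     0.1250
Sum = 1.046

1.046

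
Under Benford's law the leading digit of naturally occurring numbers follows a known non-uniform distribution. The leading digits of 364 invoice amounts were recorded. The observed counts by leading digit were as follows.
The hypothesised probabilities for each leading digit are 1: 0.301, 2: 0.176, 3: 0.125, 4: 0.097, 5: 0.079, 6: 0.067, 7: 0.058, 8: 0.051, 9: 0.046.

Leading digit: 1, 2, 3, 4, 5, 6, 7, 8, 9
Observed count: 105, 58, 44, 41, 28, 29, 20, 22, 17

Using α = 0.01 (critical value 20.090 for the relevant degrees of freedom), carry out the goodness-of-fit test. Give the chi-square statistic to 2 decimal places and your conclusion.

3.32; do not reject

Expected counts E_i = n·p_i: 364×0.301 = 109.564, 364×0.176 = 64.064, 364×0.125 = 45.5, 364×0.097 = 35.308, 364×0.079 = 28.756, 364×0.067 = 24.388, 364×0.058 = 21.112, 364×0.051 = 18.564, 364×0.046 = 16.744.
cat         O        E   (O−E)²/E
1         105  109.564      0.190
2          58   64.064      0.574
3          44     45.5      0.049
4          41   35.308      0.918
5          28   28.756      0.020
6          29   24.388      0.872
7          20   21.112      0.059
8          22   18.564      0.636
9          17   16.744      0.004
Sum = 3.32
df = 8. Since 3.32 < 20.090, we do not reject H₀.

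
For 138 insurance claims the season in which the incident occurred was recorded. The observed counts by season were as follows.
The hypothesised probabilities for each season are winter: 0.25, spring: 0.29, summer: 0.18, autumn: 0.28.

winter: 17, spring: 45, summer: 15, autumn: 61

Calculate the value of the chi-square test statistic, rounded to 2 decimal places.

26.33

Expected counts E_i = n·p_i: 138×0.25 = 34.5, 138×0.29 = 40.02, 138×0.18 = 24.84, 138×0.28 = 38.64.
cat         O        E   (O−E)²/E
winter     17     34.5      8.877
spring     45    40.02      0.620
summer     15    24.84      3.898
autumn     61    38.64     12.939
Sum = 26.33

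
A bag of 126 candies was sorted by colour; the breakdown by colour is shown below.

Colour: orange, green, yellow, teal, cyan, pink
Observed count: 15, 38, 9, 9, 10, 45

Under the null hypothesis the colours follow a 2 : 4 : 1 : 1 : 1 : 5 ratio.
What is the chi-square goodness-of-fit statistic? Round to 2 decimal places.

0.72

Ratio total = 14. Expected counts: 126×2/14 = 18, 126×4/14 = 36, 126×1/14 = 9, 126×1/14 = 9, 126×1/14 = 9, 126×5/14 = 45.
orange: (15 − 18)²/18 = 9/18 = 0.500
green: (38 − 36)²/36 = 4/36 = 0.111
yellow: (9 − 9)²/9 = 0/9 = 0.000
teal: (9 − 9)²/9 = 0/9 = 0.000
cyan: (10 − 9)²/9 = 1/9 = 0.111
pink: (45 − 45)²/45 = 0/45 = 0.000
Sum = 0.72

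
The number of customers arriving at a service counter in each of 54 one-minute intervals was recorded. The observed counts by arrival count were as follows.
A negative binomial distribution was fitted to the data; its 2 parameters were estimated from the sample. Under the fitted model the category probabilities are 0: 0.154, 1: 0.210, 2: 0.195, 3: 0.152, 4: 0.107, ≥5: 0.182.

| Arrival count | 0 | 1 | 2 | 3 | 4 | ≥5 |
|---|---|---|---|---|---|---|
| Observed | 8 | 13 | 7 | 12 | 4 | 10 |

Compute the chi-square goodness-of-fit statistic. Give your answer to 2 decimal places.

Expected counts E_i = n·p_i: 54×0.154 = 8.316, 54×0.210 = 11.34, 54×0.195 = 10.53, 54×0.152 = 8.208, 54×0.107 = 5.778, 54×0.182 = 9.828.
cat         O        E   (O−E)²/E
0           8    8.316      0.012
1          13    11.34      0.243
2           7    10.53      1.183
3          12    8.208      1.752
4           4    5.778      0.547
≥5         10    9.828      0.003
Sum = 3.74

3.74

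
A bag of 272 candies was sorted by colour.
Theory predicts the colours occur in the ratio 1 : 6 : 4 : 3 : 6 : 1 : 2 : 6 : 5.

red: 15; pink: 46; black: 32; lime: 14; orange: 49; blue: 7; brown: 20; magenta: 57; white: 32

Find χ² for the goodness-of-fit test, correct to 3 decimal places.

14.808

Ratio total = 34. Expected counts: 272×1/34 = 8, 272×6/34 = 48, 272×4/34 = 32, 272×3/34 = 24, 272×6/34 = 48, 272×1/34 = 8, 272×2/34 = 16, 272×6/34 = 48, 272×5/34 = 40.
cat          O        E   (O−E)²/E
red         15        8     6.1250
pink        46       48     0.0833
black       32       32     0.0000
lime        14       24     4.1667
orange      49       48     0.0208
blue         7        8     0.1250
brown       20       16     1.0000
magenta     57       48     1.6875
white       32       40     1.6000
Sum = 14.808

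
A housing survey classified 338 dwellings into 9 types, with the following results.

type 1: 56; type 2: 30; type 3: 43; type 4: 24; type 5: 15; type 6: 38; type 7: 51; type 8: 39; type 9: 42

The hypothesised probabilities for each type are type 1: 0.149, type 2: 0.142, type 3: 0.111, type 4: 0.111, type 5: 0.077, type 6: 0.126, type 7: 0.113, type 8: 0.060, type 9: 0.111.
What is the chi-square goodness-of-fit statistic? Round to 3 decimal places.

40.325

Expected counts E_i = n·p_i: 338×0.149 = 50.362, 338×0.142 = 47.996, 338×0.111 = 37.518, 338×0.111 = 37.518, 338×0.077 = 26.026, 338×0.126 = 42.588, 338×0.113 = 38.194, 338×0.060 = 20.28, 338×0.111 = 37.518.
type 1: (56 − 50.362)²/50.362 = 31.787044/50.362 = 0.6312
type 2: (30 − 47.996)²/47.996 = 323.856016/47.996 = 6.7476
type 3: (43 − 37.518)²/37.518 = 30.052324/37.518 = 0.8010
type 4: (24 − 37.518)²/37.518 = 182.736324/37.518 = 4.8706
type 5: (15 − 26.026)²/26.026 = 121.572676/26.026 = 4.6712
type 6: (38 − 42.588)²/42.588 = 21.049744/42.588 = 0.4943
type 7: (51 − 38.194)²/38.194 = 163.993636/38.194 = 4.2937
type 8: (39 − 20.28)²/20.28 = 350.4384/20.28 = 17.2800
type 9: (42 − 37.518)²/37.518 = 20.088324/37.518 = 0.5354
Sum = 40.325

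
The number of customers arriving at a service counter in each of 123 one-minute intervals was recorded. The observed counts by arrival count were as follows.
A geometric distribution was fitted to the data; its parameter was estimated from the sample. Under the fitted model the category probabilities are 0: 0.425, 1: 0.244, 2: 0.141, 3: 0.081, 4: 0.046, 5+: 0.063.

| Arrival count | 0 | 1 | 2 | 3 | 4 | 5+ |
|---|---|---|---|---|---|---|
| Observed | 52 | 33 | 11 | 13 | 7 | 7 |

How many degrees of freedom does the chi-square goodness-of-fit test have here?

There are k = 6 categories and 1 parameter estimated from the data, so df = 6 − 1 − 1 = 4.

4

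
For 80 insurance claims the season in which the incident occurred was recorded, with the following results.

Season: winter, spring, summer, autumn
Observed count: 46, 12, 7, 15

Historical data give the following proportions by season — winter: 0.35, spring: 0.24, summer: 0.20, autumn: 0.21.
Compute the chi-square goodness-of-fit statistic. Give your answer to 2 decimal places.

19.53

Expected counts E_i = n·p_i: 80×0.35 = 28, 80×0.24 = 19.2, 80×0.20 = 16, 80×0.21 = 16.8.
winter: (46 − 28)²/28 = 324/28 = 11.571
spring: (12 − 19.2)²/19.2 = 51.84/19.2 = 2.700
summer: (7 − 16)²/16 = 81/16 = 5.063
autumn: (15 − 16.8)²/16.8 = 3.24/16.8 = 0.193
Sum = 19.53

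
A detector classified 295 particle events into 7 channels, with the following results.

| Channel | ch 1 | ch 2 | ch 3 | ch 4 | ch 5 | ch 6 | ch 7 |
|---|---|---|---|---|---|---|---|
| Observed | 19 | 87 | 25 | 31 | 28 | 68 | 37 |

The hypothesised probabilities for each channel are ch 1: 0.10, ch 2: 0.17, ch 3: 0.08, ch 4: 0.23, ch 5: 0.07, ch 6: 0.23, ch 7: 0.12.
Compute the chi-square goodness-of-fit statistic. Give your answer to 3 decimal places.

Expected counts E_i = n·p_i: 295×0.10 = 29.5, 295×0.17 = 50.15, 295×0.08 = 23.6, 295×0.23 = 67.85, 295×0.07 = 20.65, 295×0.23 = 67.85, 295×0.12 = 35.4.
cat         O        E   (O−E)²/E
ch 1       19     29.5     3.7373
ch 2       87    50.15    27.0772
ch 3       25     23.6     0.0831
ch 4       31    67.85    20.0136
ch 5       28    20.65     2.6161
ch 6       68    67.85     0.0003
ch 7       37     35.4     0.0723
Sum = 53.600

53.600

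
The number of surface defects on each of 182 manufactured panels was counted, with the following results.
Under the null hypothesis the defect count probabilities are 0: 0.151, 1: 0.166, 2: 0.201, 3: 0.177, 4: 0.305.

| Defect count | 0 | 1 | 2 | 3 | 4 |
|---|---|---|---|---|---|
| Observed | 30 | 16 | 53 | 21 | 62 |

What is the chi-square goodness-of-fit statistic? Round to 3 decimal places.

Expected counts E_i = n·p_i: 182×0.151 = 27.482, 182×0.166 = 30.212, 182×0.201 = 36.582, 182×0.177 = 32.214, 182×0.305 = 55.51.
χ² = (30−27.482)²/27.482 + (16−30.212)²/30.212 + (53−36.582)²/36.582 + (21−32.214)²/32.214 + (62−55.51)²/55.51
   = 0.2307 + 6.6855 + 7.3684 + 3.9037 + 0.7588
Sum = 18.947

18.947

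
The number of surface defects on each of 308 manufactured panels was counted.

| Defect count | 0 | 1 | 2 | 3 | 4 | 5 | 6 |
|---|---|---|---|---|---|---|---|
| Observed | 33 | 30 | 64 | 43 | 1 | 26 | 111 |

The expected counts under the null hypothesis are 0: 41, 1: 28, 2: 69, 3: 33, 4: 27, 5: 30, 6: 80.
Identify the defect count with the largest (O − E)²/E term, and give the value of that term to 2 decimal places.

4, 25.04

χ² = (33−41)²/41 + (30−28)²/28 + (64−69)²/69 + (43−33)²/33 + (1−27)²/27 + (26−30)²/30 + (111−80)²/80
   = 1.561 + 0.143 + 0.362 + 3.030 + 25.037 + 0.533 + 12.013
The largest term is for 4: 25.04.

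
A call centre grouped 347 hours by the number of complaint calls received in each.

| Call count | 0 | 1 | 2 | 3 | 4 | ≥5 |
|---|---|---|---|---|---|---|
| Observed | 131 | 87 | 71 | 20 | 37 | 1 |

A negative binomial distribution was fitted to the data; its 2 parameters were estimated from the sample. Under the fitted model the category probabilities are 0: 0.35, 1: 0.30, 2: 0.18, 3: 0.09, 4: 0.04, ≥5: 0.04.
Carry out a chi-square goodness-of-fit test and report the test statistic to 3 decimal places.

59.229

Expected counts E_i = n·p_i: 347×0.35 = 121.45, 347×0.30 = 104.1, 347×0.18 = 62.46, 347×0.09 = 31.23, 347×0.04 = 13.88, 347×0.04 = 13.88.
0: (131 − 121.45)²/121.45 = 91.2025/121.45 = 0.7509
1: (87 − 104.1)²/104.1 = 292.41/104.1 = 2.8089
2: (71 − 62.46)²/62.46 = 72.9316/62.46 = 1.1677
3: (20 − 31.23)²/31.23 = 126.1129/31.23 = 4.0382
4: (37 − 13.88)²/13.88 = 534.5344/13.88 = 38.5111
≥5: (1 − 13.88)²/13.88 = 165.8944/13.88 = 11.9520
Sum = 59.229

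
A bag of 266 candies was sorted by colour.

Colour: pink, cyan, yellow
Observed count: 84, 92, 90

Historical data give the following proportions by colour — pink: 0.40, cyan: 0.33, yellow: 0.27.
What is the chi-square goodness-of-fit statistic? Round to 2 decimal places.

Expected counts E_i = n·p_i: 266×0.40 = 106.4, 266×0.33 = 87.78, 266×0.27 = 71.82.
cat         O        E   (O−E)²/E
pink       84    106.4      4.716
cyan       92    87.78      0.203
yellow     90    71.82      4.602
Sum = 9.52

9.52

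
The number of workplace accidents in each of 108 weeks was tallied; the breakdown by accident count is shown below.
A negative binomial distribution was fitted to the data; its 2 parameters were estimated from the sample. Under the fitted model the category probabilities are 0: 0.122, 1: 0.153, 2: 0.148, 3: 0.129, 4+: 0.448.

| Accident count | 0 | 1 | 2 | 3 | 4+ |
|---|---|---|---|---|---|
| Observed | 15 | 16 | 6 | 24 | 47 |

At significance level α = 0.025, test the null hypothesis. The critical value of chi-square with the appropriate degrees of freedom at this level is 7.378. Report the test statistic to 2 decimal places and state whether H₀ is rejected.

Expected counts E_i = n·p_i: 108×0.122 = 13.176, 108×0.153 = 16.524, 108×0.148 = 15.984, 108×0.129 = 13.932, 108×0.448 = 48.384.
χ² = (15−13.176)²/13.176 + (16−16.524)²/16.524 + (6−15.984)²/15.984 + (24−13.932)²/13.932 + (47−48.384)²/48.384
   = 0.253 + 0.017 + 6.236 + 7.276 + 0.040
Sum = 13.82
df = 2. Since 13.82 > 7.378, we reject H₀.

13.82; reject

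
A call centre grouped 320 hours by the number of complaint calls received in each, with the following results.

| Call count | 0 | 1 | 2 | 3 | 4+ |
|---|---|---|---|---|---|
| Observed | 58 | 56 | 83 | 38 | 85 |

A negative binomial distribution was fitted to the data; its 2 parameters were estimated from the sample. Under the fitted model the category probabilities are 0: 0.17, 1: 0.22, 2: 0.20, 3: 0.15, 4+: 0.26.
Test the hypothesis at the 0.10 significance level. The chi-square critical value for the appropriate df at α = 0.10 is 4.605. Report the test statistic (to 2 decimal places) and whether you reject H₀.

10.95; reject

Expected counts E_i = n·p_i: 320×0.17 = 54.4, 320×0.22 = 70.4, 320×0.20 = 64, 320×0.15 = 48, 320×0.26 = 83.2.
cat         O        E   (O−E)²/E
0          58     54.4      0.238
1          56     70.4      2.945
2          83       64      5.641
3          38       48      2.083
4+         85     83.2      0.039
Sum = 10.95
df = 2. Since 10.95 > 4.605, we reject H₀.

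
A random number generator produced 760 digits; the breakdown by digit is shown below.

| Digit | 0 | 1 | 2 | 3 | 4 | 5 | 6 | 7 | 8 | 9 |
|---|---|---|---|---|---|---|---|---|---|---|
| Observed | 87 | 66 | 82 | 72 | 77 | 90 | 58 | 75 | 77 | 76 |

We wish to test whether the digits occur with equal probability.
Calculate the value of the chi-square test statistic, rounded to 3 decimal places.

Expected count for each of the 10 categories: 760/10 = 76.
0: (87 − 76)²/76 = 121/76 = 1.5921
1: (66 − 76)²/76 = 100/76 = 1.3158
2: (82 − 76)²/76 = 36/76 = 0.4737
3: (72 − 76)²/76 = 16/76 = 0.2105
4: (77 − 76)²/76 = 1/76 = 0.0132
5: (90 − 76)²/76 = 196/76 = 2.5789
6: (58 − 76)²/76 = 324/76 = 4.2632
7: (75 − 76)²/76 = 1/76 = 0.0132
8: (77 − 76)²/76 = 1/76 = 0.0132
9: (76 − 76)²/76 = 0/76 = 0.0000
Sum = 10.474

10.474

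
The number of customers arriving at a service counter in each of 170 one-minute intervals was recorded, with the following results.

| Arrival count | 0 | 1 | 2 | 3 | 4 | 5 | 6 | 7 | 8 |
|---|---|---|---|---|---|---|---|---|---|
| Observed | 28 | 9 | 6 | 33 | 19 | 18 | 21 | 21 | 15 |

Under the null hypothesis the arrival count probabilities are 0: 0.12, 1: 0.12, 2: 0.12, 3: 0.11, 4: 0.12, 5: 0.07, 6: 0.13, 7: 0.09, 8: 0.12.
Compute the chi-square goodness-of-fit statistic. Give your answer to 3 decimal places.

Expected counts E_i = n·p_i: 170×0.12 = 20.4, 170×0.12 = 20.4, 170×0.12 = 20.4, 170×0.11 = 18.7, 170×0.12 = 20.4, 170×0.07 = 11.9, 170×0.13 = 22.1, 170×0.09 = 15.3, 170×0.12 = 20.4.
cat         O        E   (O−E)²/E
0          28     20.4     2.8314
1           9     20.4     6.3706
2           6     20.4    10.1647
3          33     18.7    10.9353
4          19     20.4     0.0961
5          18     11.9     3.1269
6          21     22.1     0.0548
7          21     15.3     2.1235
8          15     20.4     1.4294
Sum = 37.133

37.133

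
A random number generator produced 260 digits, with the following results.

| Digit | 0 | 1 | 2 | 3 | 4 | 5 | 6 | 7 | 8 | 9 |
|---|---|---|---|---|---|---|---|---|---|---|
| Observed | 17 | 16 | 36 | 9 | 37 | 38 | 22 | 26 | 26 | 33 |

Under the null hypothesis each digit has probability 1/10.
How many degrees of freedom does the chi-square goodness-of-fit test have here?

9

There are k = 10 categories and no parameters were estimated from the data, so df = 10 − 1 = 9.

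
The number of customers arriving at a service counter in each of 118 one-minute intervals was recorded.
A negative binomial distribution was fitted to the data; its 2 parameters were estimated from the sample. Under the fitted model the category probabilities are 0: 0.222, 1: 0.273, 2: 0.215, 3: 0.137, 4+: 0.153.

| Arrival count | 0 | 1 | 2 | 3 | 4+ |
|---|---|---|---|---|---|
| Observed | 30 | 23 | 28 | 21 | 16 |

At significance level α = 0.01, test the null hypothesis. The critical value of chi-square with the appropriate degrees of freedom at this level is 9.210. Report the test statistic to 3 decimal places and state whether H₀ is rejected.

5.140; do not reject

Expected counts E_i = n·p_i: 118×0.222 = 26.196, 118×0.273 = 32.214, 118×0.215 = 25.37, 118×0.137 = 16.166, 118×0.153 = 18.054.
cat         O        E   (O−E)²/E
0          30   26.196     0.5524
1          23   32.214     2.6354
2          28    25.37     0.2726
3          21   16.166     1.4455
4+         16   18.054     0.2337
Sum = 5.140
df = 2. Since 5.140 < 9.210, we do not reject H₀.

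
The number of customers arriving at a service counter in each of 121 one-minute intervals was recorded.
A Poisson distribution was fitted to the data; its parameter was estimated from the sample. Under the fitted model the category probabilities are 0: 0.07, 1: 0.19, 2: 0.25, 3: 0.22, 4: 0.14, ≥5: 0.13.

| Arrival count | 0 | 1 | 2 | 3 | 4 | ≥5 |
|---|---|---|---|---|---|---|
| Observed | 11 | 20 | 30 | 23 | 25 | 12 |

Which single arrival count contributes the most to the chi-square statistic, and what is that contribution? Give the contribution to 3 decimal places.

4, 3.835

Expected counts E_i = n·p_i: 121×0.07 = 8.47, 121×0.19 = 22.99, 121×0.25 = 30.25, 121×0.22 = 26.62, 121×0.14 = 16.94, 121×0.13 = 15.73.
cat         O        E   (O−E)²/E
0          11     8.47     0.7557
1          20    22.99     0.3889
2          30    30.25     0.0021
3          23    26.62     0.4923
4          25    16.94     3.8349
≥5         12    15.73     0.8845
The largest term is for 4: 3.835.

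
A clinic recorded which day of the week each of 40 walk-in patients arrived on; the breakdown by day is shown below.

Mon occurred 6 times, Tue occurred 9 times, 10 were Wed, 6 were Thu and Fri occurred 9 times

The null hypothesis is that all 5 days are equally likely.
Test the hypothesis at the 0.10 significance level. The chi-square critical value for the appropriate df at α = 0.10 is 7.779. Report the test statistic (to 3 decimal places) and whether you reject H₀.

Under H₀ each category has probability 1/5, so each expected count is 40/5 = 8.
cat         O        E   (O−E)²/E
Mon         6        8     0.5000
Tue         9        8     0.1250
Wed        10        8     0.5000
Thu         6        8     0.5000
Fri         9        8     0.1250
Sum = 1.750
df = 4. Since 1.750 < 7.779, we do not reject H₀.

1.750; do not reject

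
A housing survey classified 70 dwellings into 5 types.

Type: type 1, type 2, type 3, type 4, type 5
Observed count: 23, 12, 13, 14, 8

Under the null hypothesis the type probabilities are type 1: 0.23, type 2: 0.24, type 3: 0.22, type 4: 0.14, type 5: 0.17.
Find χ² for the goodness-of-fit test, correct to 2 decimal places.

Expected counts E_i = n·p_i: 70×0.23 = 16.1, 70×0.24 = 16.8, 70×0.22 = 15.4, 70×0.14 = 9.8, 70×0.17 = 11.9.
cat         O        E   (O−E)²/E
type 1     23     16.1      2.957
type 2     12     16.8      1.371
type 3     13     15.4      0.374
type 4     14      9.8      1.800
type 5      8     11.9      1.278
Sum = 7.78

7.78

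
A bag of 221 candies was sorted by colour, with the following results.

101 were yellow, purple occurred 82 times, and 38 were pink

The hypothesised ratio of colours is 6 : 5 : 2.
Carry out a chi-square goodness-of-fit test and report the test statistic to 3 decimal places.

Ratio total = 13. Expected counts: 221×6/13 = 102, 221×5/13 = 85, 221×2/13 = 34.
yellow: (101 − 102)²/102 = 1/102 = 0.0098
purple: (82 − 85)²/85 = 9/85 = 0.1059
pink: (38 − 34)²/34 = 16/34 = 0.4706
Sum = 0.586

0.586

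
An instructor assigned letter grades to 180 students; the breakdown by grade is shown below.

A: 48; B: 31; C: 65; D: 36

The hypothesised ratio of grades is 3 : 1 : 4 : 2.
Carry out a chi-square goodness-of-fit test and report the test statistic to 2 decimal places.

10.74

Ratio total = 10. Expected counts: 180×3/10 = 54, 180×1/10 = 18, 180×4/10 = 72, 180×2/10 = 36.
A: (48 − 54)²/54 = 36/54 = 0.667
B: (31 − 18)²/18 = 169/18 = 9.389
C: (65 − 72)²/72 = 49/72 = 0.681
D: (36 − 36)²/36 = 0/36 = 0.000
Sum = 10.74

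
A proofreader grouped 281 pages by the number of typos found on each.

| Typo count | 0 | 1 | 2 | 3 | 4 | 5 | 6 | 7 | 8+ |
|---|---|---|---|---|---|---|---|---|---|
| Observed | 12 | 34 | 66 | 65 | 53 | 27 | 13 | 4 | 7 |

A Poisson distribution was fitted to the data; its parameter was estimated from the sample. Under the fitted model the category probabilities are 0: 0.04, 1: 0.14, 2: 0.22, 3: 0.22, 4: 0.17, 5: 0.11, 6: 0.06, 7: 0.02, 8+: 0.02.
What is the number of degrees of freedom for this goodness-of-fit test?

7

There are k = 9 categories and 1 parameter estimated from the data, so df = 9 − 1 − 1 = 7.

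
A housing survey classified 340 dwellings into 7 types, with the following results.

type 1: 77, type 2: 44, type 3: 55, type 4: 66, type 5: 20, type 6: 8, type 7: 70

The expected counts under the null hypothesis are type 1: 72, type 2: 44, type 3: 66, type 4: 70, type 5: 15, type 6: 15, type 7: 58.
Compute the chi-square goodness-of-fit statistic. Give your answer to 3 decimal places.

9.825

cat         O        E   (O−E)²/E
type 1     77       72     0.3472
type 2     44       44     0.0000
type 3     55       66     1.8333
type 4     66       70     0.2286
type 5     20       15     1.6667
type 6      8       15     3.2667
type 7     70       58     2.4828
Sum = 9.825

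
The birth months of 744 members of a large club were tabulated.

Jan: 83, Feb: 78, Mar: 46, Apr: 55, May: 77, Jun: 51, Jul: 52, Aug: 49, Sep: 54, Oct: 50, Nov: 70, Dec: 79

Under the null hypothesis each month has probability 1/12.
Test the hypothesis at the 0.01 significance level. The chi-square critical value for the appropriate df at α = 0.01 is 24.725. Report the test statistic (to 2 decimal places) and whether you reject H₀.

Expected count for each of the 12 categories: 744/12 = 62.
χ² = (83−62)²/62 + (78−62)²/62 + (46−62)²/62 + (55−62)²/62 + (77−62)²/62 + (51−62)²/62 + (52−62)²/62 + (49−62)²/62 + (54−62)²/62 + (50−62)²/62 + (70−62)²/62 + (79−62)²/62
   = 7.113 + 4.129 + 4.129 + 0.790 + 3.629 + 1.952 + 1.613 + 2.726 + 1.032 + 2.323 + 1.032 + 4.661
Sum = 35.13
df = 11. Since 35.13 > 24.725, we reject H₀.

35.13; reject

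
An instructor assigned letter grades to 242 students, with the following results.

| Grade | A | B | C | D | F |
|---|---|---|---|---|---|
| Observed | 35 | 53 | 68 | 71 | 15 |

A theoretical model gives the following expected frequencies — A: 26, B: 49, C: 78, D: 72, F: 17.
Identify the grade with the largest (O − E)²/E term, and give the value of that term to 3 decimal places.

A, 3.115

A: (35 − 26)²/26 = 81/26 = 3.1154
B: (53 − 49)²/49 = 16/49 = 0.3265
C: (68 − 78)²/78 = 100/78 = 1.2821
D: (71 − 72)²/72 = 1/72 = 0.0139
F: (15 − 17)²/17 = 4/17 = 0.2353
The largest term is for A: 3.115.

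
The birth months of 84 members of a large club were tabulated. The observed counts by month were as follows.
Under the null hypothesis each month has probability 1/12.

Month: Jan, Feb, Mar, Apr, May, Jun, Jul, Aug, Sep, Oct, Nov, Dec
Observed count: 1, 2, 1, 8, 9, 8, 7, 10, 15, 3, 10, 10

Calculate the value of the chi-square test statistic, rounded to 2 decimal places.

30.00

Expected count for each of the 12 categories: 84/12 = 7.
Jan: (1 − 7)²/7 = 36/7 = 5.143
Feb: (2 − 7)²/7 = 25/7 = 3.571
Mar: (1 − 7)²/7 = 36/7 = 5.143
Apr: (8 − 7)²/7 = 1/7 = 0.143
May: (9 − 7)²/7 = 4/7 = 0.571
Jun: (8 − 7)²/7 = 1/7 = 0.143
Jul: (7 − 7)²/7 = 0/7 = 0.000
Aug: (10 − 7)²/7 = 9/7 = 1.286
Sep: (15 − 7)²/7 = 64/7 = 9.143
Oct: (3 − 7)²/7 = 16/7 = 2.286
Nov: (10 − 7)²/7 = 9/7 = 1.286
Dec: (10 − 7)²/7 = 9/7 = 1.286
Sum = 30.00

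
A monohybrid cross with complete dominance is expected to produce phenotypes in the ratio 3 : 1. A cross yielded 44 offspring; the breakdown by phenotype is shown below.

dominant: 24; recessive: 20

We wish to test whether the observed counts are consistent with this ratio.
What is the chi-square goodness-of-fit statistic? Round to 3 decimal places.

Ratio total = 4. Expected counts: 44×3/4 = 33, 44×1/4 = 11.
cat            O        E   (O−E)²/E
dominant      24       33     2.4545
recessive     20       11     7.3636
Sum = 9.818

9.818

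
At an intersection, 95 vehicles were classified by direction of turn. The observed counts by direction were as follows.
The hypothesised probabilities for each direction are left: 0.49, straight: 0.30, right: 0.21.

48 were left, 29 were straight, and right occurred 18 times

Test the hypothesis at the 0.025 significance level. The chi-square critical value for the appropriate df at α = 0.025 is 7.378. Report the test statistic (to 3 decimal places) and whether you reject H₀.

Expected counts E_i = n·p_i: 95×0.49 = 46.55, 95×0.30 = 28.5, 95×0.21 = 19.95.
left: (48 − 46.55)²/46.55 = 2.1025/46.55 = 0.0452
straight: (29 − 28.5)²/28.5 = 0.25/28.5 = 0.0088
right: (18 − 19.95)²/19.95 = 3.8025/19.95 = 0.1906
Sum = 0.245
df = 2. Since 0.245 < 7.378, we do not reject H₀.

0.245; do not reject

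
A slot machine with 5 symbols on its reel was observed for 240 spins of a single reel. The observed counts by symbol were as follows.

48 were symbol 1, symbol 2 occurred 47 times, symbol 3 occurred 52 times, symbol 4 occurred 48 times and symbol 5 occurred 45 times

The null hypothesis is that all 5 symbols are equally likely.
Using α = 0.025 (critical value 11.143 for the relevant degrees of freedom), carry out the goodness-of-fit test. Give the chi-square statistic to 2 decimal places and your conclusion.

Under H₀ each category has probability 1/5, so each expected count is 240/5 = 48.
χ² = (48−48)²/48 + (47−48)²/48 + (52−48)²/48 + (48−48)²/48 + (45−48)²/48
   = 0.000 + 0.021 + 0.333 + 0.000 + 0.188
Sum = 0.54
df = 4. Since 0.54 < 11.143, we do not reject H₀.

0.54; do not reject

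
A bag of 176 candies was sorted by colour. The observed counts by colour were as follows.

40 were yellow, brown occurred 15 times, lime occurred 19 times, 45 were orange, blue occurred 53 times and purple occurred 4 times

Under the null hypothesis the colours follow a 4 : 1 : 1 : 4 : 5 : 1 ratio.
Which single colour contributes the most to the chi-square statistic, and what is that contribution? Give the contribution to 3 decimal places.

lime, 5.818

Ratio total = 16. Expected counts: 176×4/16 = 44, 176×1/16 = 11, 176×1/16 = 11, 176×4/16 = 44, 176×5/16 = 55, 176×1/16 = 11.
yellow: (40 − 44)²/44 = 16/44 = 0.3636
brown: (15 − 11)²/11 = 16/11 = 1.4545
lime: (19 − 11)²/11 = 64/11 = 5.8182
orange: (45 − 44)²/44 = 1/44 = 0.0227
blue: (53 − 55)²/55 = 4/55 = 0.0727
purple: (4 − 11)²/11 = 49/11 = 4.4545
The largest term is for lime: 5.818.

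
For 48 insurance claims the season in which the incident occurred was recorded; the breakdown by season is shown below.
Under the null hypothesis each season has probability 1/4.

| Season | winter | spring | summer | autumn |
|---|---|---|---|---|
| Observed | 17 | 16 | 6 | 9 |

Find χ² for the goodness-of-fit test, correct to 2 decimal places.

7.17

Expected count for each of the 4 categories: 48/4 = 12.
χ² = (17−12)²/12 + (16−12)²/12 + (6−12)²/12 + (9−12)²/12
   = 2.083 + 1.333 + 3.000 + 0.750
Sum = 7.17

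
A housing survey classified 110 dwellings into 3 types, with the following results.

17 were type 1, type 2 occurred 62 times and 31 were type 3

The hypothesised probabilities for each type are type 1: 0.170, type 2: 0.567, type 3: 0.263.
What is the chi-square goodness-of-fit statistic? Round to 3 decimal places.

0.305

Expected counts E_i = n·p_i: 110×0.170 = 18.7, 110×0.567 = 62.37, 110×0.263 = 28.93.
type 1: (17 − 18.7)²/18.7 = 2.89/18.7 = 0.1545
type 2: (62 − 62.37)²/62.37 = 0.1369/62.37 = 0.0022
type 3: (31 − 28.93)²/28.93 = 4.2849/28.93 = 0.1481
Sum = 0.305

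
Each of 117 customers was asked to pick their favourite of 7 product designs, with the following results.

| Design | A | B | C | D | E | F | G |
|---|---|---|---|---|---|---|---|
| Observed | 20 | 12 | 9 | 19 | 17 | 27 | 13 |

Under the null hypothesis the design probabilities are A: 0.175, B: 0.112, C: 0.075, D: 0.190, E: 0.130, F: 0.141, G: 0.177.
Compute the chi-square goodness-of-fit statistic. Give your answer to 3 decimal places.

Expected counts E_i = n·p_i: 117×0.175 = 20.475, 117×0.112 = 13.104, 117×0.075 = 8.775, 117×0.190 = 22.23, 117×0.130 = 15.21, 117×0.141 = 16.497, 117×0.177 = 20.709.
cat         O        E   (O−E)²/E
A          20   20.475     0.0110
B          12   13.104     0.0930
C           9    8.775     0.0058
D          19    22.23     0.4693
E          17    15.21     0.2107
F          27   16.497     6.6869
G          13   20.709     2.8697
Sum = 10.346

10.346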